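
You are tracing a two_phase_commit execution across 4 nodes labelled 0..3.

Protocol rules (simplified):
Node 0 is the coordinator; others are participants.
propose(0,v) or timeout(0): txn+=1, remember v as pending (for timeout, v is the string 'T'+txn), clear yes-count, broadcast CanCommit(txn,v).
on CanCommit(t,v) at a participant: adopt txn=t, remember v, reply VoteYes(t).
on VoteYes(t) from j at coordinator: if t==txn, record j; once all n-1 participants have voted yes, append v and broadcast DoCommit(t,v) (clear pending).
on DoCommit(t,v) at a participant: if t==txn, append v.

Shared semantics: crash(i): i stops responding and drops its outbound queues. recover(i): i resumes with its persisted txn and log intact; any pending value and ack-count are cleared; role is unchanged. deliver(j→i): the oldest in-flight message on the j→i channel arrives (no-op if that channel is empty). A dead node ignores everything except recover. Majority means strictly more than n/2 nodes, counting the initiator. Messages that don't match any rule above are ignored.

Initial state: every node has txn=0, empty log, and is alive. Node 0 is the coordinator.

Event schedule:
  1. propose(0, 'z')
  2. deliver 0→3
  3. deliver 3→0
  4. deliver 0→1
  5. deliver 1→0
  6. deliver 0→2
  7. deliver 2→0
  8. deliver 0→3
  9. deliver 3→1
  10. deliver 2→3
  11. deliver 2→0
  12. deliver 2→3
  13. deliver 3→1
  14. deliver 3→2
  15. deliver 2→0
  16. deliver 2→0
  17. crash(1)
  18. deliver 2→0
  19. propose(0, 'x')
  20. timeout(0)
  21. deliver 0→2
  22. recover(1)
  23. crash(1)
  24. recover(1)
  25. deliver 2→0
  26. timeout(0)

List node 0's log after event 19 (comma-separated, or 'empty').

z

e1 propose(0,'z'): 0[coor,t=1,-]
e2 deliver 0→3: 3[part,t=1,-]
e3 deliver 3→0: ·
e4 deliver 0→1: 1[part,t=1,-]
e5 deliver 1→0: ·
e6 deliver 0→2: 2[part,t=1,-]
e7 deliver 2→0: 0[coor,t=1,z]
e8 deliver 0→3: 3[part,t=1,z]
e9 deliver 3→1: ·
e10 deliver 2→3: ·
e11 deliver 2→0: ·
e12 deliver 2→3: ·
e13 deliver 3→1: ·
e14 deliver 3→2: ·
e15 deliver 2→0: ·
e16 deliver 2→0: ·
e17 crash(1): 1[✗part,t=1,-]
e18 deliver 2→0: ·
e19 propose(0,'x'): 0[coor,t=2,z]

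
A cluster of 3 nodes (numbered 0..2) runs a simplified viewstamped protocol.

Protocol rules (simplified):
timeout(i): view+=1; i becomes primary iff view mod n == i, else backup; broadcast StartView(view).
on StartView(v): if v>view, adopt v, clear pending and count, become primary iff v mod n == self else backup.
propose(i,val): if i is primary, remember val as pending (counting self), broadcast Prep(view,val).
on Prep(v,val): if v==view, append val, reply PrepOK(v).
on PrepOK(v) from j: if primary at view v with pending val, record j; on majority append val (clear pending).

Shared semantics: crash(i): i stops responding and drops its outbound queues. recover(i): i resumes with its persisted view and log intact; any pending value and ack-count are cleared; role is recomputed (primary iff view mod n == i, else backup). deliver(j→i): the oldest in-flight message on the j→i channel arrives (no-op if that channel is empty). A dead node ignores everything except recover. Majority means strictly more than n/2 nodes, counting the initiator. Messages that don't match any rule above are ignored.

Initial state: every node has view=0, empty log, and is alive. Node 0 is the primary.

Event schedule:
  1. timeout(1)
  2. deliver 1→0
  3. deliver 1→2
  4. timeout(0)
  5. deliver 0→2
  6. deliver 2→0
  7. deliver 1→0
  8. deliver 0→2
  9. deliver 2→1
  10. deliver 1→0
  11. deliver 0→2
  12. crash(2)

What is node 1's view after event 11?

1

[1] timeout(1) → N1(prim v1 [-])
[2] deliver 1→0 → N0(back v1 [-])
[3] deliver 1→2 → N2(back v1 [-])
[4] timeout(0) → N0(back v2 [-])
[5] deliver 0→2 → N2(prim v2 [-])
[6] deliver 2→0 → ∅
[7] deliver 1→0 → ∅
[8] deliver 0→2 → ∅
[9] deliver 2→1 → ∅
[10] deliver 1→0 → ∅
[11] deliver 0→2 → ∅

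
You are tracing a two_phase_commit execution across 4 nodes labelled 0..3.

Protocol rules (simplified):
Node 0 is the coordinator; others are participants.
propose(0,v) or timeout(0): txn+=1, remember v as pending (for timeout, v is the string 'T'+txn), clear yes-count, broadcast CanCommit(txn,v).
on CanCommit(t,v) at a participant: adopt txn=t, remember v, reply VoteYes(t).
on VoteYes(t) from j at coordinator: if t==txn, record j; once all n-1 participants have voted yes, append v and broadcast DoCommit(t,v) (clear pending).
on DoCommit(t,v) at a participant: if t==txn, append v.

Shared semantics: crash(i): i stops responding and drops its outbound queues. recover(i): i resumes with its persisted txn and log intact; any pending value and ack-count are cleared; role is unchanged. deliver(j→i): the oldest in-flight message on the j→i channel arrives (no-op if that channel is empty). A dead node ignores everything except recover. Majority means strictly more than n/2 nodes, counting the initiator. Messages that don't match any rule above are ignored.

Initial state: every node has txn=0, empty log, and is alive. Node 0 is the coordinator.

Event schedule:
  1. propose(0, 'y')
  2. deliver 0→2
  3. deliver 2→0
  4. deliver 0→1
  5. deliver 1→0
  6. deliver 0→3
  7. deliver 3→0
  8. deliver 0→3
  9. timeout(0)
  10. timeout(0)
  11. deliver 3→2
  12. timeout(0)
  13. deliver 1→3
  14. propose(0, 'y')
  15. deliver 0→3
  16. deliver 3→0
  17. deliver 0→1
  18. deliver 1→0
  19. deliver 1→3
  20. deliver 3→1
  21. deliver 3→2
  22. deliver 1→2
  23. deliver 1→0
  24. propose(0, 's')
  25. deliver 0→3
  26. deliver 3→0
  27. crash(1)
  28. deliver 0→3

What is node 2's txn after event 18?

1

[1] propose(0,'y') → N0(coor t1 [-])
[2] deliver 0→2 → N2(part t1 [-])
[3] deliver 2→0 → ∅
[4] deliver 0→1 → N1(part t1 [-])
[5] deliver 1→0 → ∅
[6] deliver 0→3 → N3(part t1 [-])
[7] deliver 3→0 → N0(coor t1 [y])
[8] deliver 0→3 → N3(part t1 [y])
[9] timeout(0) → N0(coor t2 [y])
[10] timeout(0) → N0(coor t3 [y])
[11] deliver 3→2 → ∅
[12] timeout(0) → N0(coor t4 [y])
[13] deliver 1→3 → ∅
[14] propose(0,'y') → N0(coor t5 [y])
[15] deliver 0→3 → N3(part t2 [y])
[16] deliver 3→0 → ∅
[17] deliver 0→1 → N1(part t1 [y])
[18] deliver 1→0 → ∅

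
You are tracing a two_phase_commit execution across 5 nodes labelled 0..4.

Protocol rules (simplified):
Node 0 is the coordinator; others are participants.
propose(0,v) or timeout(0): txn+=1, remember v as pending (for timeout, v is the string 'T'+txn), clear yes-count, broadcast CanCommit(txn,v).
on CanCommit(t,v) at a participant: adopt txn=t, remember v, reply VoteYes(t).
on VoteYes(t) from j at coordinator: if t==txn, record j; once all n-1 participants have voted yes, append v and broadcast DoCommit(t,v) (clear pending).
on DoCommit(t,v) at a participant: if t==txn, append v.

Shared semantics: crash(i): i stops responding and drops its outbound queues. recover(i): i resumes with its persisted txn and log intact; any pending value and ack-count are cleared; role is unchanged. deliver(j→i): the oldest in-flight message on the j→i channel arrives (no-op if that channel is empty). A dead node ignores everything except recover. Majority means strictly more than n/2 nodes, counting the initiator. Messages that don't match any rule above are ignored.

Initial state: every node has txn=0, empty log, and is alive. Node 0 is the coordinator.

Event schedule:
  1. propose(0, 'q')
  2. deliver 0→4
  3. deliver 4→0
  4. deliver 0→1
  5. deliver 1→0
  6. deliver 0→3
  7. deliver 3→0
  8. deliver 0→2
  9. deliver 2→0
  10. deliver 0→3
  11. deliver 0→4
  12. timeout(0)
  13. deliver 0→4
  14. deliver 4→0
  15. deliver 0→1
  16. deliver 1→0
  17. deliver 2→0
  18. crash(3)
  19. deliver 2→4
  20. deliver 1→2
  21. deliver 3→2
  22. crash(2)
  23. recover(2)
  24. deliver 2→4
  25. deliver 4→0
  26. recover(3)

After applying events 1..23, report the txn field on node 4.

after 1 — propose(0,'q'): n0:coor/t1/[-]
after 2 — deliver 0→4: n4:part/t1/[-]
after 3 — deliver 4→0: ·
after 4 — deliver 0→1: n1:part/t1/[-]
after 5 — deliver 1→0: ·
after 6 — deliver 0→3: n3:part/t1/[-]
after 7 — deliver 3→0: ·
after 8 — deliver 0→2: n2:part/t1/[-]
after 9 — deliver 2→0: n0:coor/t1/[q]
after 10 — deliver 0→3: n3:part/t1/[q]
after 11 — deliver 0→4: n4:part/t1/[q]
after 12 — timeout(0): n0:coor/t2/[q]
after 13 — deliver 0→4: n4:part/t2/[q]
after 14 — deliver 4→0: ·
after 15 — deliver 0→1: n1:part/t1/[q]
after 16 — deliver 1→0: ·
after 17 — deliver 2→0: ·
after 18 — crash(3): n3:✗part/t1/[q]
after 19 — deliver 2→4: ·
after 20 — deliver 1→2: ·
after 21 — deliver 3→2: ·
after 22 — crash(2): n2:✗part/t1/[-]
after 23 — recover(2): n2:part/t1/[-]

2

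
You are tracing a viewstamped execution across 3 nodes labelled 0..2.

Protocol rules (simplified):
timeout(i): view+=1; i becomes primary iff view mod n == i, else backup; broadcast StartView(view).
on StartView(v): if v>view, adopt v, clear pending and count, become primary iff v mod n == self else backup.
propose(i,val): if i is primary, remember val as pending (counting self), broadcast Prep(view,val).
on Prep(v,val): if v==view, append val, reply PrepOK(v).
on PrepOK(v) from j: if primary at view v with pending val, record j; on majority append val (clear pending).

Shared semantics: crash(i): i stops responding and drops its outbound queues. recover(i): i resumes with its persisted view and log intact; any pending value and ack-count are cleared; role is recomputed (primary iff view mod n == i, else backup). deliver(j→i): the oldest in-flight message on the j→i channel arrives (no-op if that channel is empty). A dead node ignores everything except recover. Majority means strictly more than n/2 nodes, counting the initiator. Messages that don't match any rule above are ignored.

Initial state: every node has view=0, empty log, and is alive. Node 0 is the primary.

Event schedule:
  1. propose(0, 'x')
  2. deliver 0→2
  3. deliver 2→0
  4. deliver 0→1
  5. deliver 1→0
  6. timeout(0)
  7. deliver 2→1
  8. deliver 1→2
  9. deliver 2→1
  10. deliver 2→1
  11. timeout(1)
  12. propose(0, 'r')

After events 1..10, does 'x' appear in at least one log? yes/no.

yes

e1 propose(0,'x'): ·
e2 deliver 0→2: 2[back,v=0,x]
e3 deliver 2→0: 0[prim,v=0,x]
e4 deliver 0→1: 1[back,v=0,x]
e5 deliver 1→0: ·
e6 timeout(0): 0[back,v=1,x]
e7 deliver 2→1: ·
e8 deliver 1→2: ·
e9 deliver 2→1: ·
e10 deliver 2→1: ·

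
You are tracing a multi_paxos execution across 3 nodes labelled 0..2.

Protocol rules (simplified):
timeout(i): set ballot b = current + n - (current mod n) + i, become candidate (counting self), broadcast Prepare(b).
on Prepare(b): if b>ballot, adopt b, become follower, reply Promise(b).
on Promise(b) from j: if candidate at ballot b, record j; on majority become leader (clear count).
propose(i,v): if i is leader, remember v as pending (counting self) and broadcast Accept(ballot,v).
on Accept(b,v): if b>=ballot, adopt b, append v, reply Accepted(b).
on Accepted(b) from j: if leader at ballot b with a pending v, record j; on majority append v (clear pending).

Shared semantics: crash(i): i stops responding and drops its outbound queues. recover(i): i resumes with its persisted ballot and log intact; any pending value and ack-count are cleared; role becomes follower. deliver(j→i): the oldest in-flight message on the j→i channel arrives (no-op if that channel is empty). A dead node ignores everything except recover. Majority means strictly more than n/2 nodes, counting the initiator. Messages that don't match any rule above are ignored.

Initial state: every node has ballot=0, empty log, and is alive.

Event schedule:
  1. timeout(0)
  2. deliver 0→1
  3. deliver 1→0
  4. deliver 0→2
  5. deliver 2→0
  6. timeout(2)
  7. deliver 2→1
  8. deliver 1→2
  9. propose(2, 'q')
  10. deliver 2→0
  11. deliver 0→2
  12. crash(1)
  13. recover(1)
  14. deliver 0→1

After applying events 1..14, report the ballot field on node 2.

1. timeout(0):  <0:cand b3 ->
2. deliver 0→1:  <1:foll b3 ->
3. deliver 1→0:  <0:lead b3 ->
4. deliver 0→2:  <2:foll b3 ->
5. deliver 2→0:  nop
6. timeout(2):  <2:cand b8 ->
7. deliver 2→1:  <1:foll b8 ->
8. deliver 1→2:  <2:lead b8 ->
9. propose(2,'q'):  nop
10. deliver 2→0:  <0:foll b8 ->
11. deliver 0→2:  nop
12. crash(1):  <1:✗foll b8 ->
13. recover(1):  <1:foll b8 ->
14. deliver 0→1:  nop

8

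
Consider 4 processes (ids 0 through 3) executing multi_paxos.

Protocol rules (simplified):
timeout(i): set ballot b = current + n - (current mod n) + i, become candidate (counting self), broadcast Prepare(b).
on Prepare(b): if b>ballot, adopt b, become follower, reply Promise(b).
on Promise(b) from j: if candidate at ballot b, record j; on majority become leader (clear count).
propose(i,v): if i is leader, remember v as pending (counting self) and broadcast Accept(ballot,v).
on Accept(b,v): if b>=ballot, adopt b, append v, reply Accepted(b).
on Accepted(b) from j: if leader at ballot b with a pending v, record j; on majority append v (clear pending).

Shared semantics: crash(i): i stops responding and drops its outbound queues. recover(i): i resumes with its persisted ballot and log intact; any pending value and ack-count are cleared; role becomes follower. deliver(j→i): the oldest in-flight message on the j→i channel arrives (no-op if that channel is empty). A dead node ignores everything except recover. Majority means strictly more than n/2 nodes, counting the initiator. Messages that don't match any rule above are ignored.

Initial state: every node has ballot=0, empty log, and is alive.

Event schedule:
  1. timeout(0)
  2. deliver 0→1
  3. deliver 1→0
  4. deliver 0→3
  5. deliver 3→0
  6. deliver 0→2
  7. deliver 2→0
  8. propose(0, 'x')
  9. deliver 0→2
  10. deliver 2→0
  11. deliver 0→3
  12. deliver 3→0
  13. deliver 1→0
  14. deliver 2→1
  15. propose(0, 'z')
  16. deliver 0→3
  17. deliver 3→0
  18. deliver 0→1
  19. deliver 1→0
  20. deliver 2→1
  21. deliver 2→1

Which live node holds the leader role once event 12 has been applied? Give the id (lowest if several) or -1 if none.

0

step 1 timeout(0): 0={cand,b=4,log=-}
step 2 deliver 0→1: 1={foll,b=4,log=-}
step 3 deliver 1→0: —
step 4 deliver 0→3: 3={foll,b=4,log=-}
step 5 deliver 3→0: 0={lead,b=4,log=-}
step 6 deliver 0→2: 2={foll,b=4,log=-}
step 7 deliver 2→0: —
step 8 propose(0,'x'): —
step 9 deliver 0→2: 2={foll,b=4,log=x}
step 10 deliver 2→0: —
step 11 deliver 0→3: 3={foll,b=4,log=x}
step 12 deliver 3→0: 0={lead,b=4,log=x}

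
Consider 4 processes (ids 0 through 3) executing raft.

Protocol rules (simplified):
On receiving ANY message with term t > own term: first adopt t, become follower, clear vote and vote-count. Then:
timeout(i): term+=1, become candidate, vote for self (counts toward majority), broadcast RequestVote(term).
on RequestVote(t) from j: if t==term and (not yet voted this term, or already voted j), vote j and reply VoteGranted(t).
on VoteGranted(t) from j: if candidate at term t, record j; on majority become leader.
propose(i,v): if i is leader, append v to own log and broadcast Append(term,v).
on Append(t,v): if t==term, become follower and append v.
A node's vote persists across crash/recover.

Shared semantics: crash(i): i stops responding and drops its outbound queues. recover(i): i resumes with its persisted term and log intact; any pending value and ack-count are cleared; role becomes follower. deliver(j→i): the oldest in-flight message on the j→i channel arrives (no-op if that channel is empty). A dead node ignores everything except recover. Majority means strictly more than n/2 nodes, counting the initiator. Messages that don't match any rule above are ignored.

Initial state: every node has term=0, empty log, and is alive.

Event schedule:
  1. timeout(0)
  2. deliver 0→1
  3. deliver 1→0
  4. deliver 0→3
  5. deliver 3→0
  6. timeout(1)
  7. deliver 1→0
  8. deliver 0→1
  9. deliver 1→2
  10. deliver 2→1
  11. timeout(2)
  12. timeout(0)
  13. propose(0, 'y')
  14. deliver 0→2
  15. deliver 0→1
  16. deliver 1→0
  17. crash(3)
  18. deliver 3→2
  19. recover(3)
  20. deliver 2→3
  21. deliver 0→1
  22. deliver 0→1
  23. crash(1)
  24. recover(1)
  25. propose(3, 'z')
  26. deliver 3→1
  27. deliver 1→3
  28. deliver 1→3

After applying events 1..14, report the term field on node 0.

step 1 timeout(0): 0={cand,t=1,log=-}
step 2 deliver 0→1: 1={foll,t=1,log=-}
step 3 deliver 1→0: —
step 4 deliver 0→3: 3={foll,t=1,log=-}
step 5 deliver 3→0: 0={lead,t=1,log=-}
step 6 timeout(1): 1={cand,t=2,log=-}
step 7 deliver 1→0: 0={foll,t=2,log=-}
step 8 deliver 0→1: —
step 9 deliver 1→2: 2={foll,t=2,log=-}
step 10 deliver 2→1: 1={lead,t=2,log=-}
step 11 timeout(2): 2={cand,t=3,log=-}
step 12 timeout(0): 0={cand,t=3,log=-}
step 13 propose(0,'y'): —
step 14 deliver 0→2: —

3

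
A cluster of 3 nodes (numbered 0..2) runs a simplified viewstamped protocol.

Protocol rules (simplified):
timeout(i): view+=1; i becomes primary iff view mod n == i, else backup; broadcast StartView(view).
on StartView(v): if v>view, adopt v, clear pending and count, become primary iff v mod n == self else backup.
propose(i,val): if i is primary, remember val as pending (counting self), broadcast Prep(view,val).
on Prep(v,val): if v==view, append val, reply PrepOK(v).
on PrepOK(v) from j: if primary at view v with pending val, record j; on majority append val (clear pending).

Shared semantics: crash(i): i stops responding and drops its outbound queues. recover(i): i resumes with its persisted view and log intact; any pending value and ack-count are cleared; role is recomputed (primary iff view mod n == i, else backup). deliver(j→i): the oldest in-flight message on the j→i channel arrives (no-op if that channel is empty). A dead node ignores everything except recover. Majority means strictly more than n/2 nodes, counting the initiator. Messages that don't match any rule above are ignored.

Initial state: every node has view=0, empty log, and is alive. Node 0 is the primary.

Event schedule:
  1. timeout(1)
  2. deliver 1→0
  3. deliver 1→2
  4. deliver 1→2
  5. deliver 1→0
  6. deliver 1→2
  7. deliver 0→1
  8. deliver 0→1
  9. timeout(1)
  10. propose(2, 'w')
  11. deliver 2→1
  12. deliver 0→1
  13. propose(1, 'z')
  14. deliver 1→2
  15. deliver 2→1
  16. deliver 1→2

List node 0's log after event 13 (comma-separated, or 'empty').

e1 timeout(1): 1[prim,v=1,-]
e2 deliver 1→0: 0[back,v=1,-]
e3 deliver 1→2: 2[back,v=1,-]
e4 deliver 1→2: ·
e5 deliver 1→0: ·
e6 deliver 1→2: ·
e7 deliver 0→1: ·
e8 deliver 0→1: ·
e9 timeout(1): 1[back,v=2,-]
e10 propose(2,'w'): ·
e11 deliver 2→1: ·
e12 deliver 0→1: ·
e13 propose(1,'z'): ·

empty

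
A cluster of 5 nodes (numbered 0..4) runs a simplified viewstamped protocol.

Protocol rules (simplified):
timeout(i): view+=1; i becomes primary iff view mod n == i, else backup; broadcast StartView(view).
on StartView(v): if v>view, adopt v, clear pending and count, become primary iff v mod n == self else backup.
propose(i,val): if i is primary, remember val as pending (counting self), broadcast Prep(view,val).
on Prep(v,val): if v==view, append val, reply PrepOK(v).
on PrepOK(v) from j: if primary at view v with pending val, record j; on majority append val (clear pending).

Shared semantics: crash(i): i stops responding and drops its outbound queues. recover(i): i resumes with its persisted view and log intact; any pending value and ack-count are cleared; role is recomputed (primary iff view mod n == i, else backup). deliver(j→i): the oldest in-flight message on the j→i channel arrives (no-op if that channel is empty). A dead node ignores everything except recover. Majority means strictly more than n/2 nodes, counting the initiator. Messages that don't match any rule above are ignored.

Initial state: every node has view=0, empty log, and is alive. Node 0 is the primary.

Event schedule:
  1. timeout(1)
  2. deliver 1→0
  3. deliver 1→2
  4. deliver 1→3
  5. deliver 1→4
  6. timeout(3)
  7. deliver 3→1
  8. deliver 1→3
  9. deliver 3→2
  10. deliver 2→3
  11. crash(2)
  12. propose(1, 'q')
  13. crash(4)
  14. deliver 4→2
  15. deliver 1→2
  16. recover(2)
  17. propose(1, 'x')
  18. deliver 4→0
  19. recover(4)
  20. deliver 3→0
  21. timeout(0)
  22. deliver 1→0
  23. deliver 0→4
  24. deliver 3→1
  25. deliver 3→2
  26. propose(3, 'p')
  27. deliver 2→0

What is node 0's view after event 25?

1. timeout(1):  <1:prim v1 ->
2. deliver 1→0:  <0:back v1 ->
3. deliver 1→2:  <2:back v1 ->
4. deliver 1→3:  <3:back v1 ->
5. deliver 1→4:  <4:back v1 ->
6. timeout(3):  <3:back v2 ->
7. deliver 3→1:  <1:back v2 ->
8. deliver 1→3:  nop
9. deliver 3→2:  <2:prim v2 ->
10. deliver 2→3:  nop
11. crash(2):  <2:✗prim v2 ->
12. propose(1,'q'):  nop
13. crash(4):  <4:✗back v1 ->
14. deliver 4→2:  nop
15. deliver 1→2:  nop
16. recover(2):  <2:prim v2 ->
17. propose(1,'x'):  nop
18. deliver 4→0:  nop
19. recover(4):  <4:back v1 ->
20. deliver 3→0:  <0:back v2 ->
21. timeout(0):  <0:back v3 ->
22. deliver 1→0:  nop
23. deliver 0→4:  <4:back v3 ->
24. deliver 3→1:  nop
25. deliver 3→2:  nop

3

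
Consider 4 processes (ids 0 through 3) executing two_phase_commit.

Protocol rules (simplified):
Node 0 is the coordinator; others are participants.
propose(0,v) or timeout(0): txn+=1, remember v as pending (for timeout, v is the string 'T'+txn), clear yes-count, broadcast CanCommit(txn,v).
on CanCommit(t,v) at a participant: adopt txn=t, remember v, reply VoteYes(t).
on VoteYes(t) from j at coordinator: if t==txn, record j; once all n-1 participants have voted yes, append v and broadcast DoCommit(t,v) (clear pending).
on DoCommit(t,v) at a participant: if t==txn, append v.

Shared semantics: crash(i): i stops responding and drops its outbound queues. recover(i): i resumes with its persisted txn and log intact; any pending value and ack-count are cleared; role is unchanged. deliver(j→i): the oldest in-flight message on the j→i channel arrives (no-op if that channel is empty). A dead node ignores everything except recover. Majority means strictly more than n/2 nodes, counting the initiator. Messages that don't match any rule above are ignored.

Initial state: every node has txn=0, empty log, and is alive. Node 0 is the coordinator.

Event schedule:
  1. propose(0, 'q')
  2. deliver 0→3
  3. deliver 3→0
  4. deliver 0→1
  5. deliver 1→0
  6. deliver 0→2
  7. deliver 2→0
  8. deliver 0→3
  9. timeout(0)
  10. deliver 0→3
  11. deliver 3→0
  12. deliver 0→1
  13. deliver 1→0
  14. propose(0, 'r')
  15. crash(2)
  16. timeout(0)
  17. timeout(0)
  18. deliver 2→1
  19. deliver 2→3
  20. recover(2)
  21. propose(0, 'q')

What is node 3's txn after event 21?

[1] propose(0,'q') → N0(coor t1 [-])
[2] deliver 0→3 → N3(part t1 [-])
[3] deliver 3→0 → ∅
[4] deliver 0→1 → N1(part t1 [-])
[5] deliver 1→0 → ∅
[6] deliver 0→2 → N2(part t1 [-])
[7] deliver 2→0 → N0(coor t1 [q])
[8] deliver 0→3 → N3(part t1 [q])
[9] timeout(0) → N0(coor t2 [q])
[10] deliver 0→3 → N3(part t2 [q])
[11] deliver 3→0 → ∅
[12] deliver 0→1 → N1(part t1 [q])
[13] deliver 1→0 → ∅
[14] propose(0,'r') → N0(coor t3 [q])
[15] crash(2) → N2(✗part t1 [-])
[16] timeout(0) → N0(coor t4 [q])
[17] timeout(0) → N0(coor t5 [q])
[18] deliver 2→1 → ∅
[19] deliver 2→3 → ∅
[20] recover(2) → N2(part t1 [-])
[21] propose(0,'q') → N0(coor t6 [q])

2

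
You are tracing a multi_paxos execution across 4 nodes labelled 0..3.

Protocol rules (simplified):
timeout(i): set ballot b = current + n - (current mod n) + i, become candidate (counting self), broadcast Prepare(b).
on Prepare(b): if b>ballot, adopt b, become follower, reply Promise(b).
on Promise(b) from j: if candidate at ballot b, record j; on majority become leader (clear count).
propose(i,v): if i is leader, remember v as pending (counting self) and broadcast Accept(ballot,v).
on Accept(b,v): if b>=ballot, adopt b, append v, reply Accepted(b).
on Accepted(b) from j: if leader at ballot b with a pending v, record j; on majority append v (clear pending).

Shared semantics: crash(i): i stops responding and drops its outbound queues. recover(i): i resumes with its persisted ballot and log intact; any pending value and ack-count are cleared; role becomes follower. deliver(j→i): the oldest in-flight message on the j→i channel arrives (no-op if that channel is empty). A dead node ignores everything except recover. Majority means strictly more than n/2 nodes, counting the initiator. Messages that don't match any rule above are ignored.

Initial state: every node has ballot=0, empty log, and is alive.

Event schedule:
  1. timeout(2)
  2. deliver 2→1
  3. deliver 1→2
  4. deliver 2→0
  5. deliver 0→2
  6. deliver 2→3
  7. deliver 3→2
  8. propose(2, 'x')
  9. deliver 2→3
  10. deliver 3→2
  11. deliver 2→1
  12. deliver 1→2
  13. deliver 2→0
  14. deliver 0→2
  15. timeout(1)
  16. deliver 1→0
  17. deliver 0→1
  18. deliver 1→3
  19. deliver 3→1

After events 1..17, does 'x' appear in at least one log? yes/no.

yes

[1] timeout(2) → N2(cand b6 [-])
[2] deliver 2→1 → N1(foll b6 [-])
[3] deliver 1→2 → ∅
[4] deliver 2→0 → N0(foll b6 [-])
[5] deliver 0→2 → N2(lead b6 [-])
[6] deliver 2→3 → N3(foll b6 [-])
[7] deliver 3→2 → ∅
[8] propose(2,'x') → ∅
[9] deliver 2→3 → N3(foll b6 [x])
[10] deliver 3→2 → ∅
[11] deliver 2→1 → N1(foll b6 [x])
[12] deliver 1→2 → N2(lead b6 [x])
[13] deliver 2→0 → N0(foll b6 [x])
[14] deliver 0→2 → ∅
[15] timeout(1) → N1(cand b9 [x])
[16] deliver 1→0 → N0(foll b9 [x])
[17] deliver 0→1 → ∅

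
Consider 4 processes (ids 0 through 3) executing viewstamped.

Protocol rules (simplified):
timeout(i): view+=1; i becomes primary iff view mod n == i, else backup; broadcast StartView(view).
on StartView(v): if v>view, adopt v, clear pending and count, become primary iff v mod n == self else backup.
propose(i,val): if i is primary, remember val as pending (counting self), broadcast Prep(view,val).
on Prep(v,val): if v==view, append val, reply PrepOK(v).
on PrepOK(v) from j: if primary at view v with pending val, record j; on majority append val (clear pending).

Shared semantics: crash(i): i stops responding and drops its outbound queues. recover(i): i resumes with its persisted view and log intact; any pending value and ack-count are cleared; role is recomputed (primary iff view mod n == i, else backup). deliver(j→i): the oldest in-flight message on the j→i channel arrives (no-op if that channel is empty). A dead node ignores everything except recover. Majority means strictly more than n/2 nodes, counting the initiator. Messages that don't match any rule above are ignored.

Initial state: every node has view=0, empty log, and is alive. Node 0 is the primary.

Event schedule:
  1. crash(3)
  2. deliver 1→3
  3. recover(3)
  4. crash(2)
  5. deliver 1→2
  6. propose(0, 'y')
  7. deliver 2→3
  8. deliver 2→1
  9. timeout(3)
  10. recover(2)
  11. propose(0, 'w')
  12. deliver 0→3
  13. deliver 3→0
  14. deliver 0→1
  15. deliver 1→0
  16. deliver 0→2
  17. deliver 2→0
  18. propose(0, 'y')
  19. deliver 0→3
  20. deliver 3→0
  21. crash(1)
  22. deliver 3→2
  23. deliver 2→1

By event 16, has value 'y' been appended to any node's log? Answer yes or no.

yes

after 1 — crash(3): n3:✗back/v0/[-]
after 2 — deliver 1→3: ·
after 3 — recover(3): n3:back/v0/[-]
after 4 — crash(2): n2:✗back/v0/[-]
after 5 — deliver 1→2: ·
after 6 — propose(0,'y'): ·
after 7 — deliver 2→3: ·
after 8 — deliver 2→1: ·
after 9 — timeout(3): n3:back/v1/[-]
after 10 — recover(2): n2:back/v0/[-]
after 11 — propose(0,'w'): ·
after 12 — deliver 0→3: ·
after 13 — deliver 3→0: n0:back/v1/[-]
after 14 — deliver 0→1: n1:back/v0/[y]
after 15 — deliver 1→0: ·
after 16 — deliver 0→2: n2:back/v0/[y]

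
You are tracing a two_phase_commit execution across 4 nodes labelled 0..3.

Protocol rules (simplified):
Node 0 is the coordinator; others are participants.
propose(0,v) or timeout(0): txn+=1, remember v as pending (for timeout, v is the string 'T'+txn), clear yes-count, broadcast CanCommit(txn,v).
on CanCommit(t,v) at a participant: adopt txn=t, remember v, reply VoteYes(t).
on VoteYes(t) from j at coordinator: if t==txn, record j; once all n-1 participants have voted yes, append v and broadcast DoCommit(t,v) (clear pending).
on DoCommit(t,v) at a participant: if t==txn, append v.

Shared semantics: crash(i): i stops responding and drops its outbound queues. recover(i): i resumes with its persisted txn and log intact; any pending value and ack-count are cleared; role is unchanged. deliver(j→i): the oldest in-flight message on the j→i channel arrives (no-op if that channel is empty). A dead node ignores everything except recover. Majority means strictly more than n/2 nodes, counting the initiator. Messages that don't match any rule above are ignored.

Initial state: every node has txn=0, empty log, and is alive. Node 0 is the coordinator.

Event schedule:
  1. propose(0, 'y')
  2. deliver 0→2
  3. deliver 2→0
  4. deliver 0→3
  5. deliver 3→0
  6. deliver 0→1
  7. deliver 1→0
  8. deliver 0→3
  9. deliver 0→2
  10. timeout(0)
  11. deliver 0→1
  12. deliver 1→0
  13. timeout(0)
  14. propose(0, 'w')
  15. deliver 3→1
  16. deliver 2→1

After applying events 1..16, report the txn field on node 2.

after 1 — propose(0,'y'): n0:coor/t1/[-]
after 2 — deliver 0→2: n2:part/t1/[-]
after 3 — deliver 2→0: ·
after 4 — deliver 0→3: n3:part/t1/[-]
after 5 — deliver 3→0: ·
after 6 — deliver 0→1: n1:part/t1/[-]
after 7 — deliver 1→0: n0:coor/t1/[y]
after 8 — deliver 0→3: n3:part/t1/[y]
after 9 — deliver 0→2: n2:part/t1/[y]
after 10 — timeout(0): n0:coor/t2/[y]
after 11 — deliver 0→1: n1:part/t1/[y]
after 12 — deliver 1→0: ·
after 13 — timeout(0): n0:coor/t3/[y]
after 14 — propose(0,'w'): n0:coor/t4/[y]
after 15 — deliver 3→1: ·
after 16 — deliver 2→1: ·

1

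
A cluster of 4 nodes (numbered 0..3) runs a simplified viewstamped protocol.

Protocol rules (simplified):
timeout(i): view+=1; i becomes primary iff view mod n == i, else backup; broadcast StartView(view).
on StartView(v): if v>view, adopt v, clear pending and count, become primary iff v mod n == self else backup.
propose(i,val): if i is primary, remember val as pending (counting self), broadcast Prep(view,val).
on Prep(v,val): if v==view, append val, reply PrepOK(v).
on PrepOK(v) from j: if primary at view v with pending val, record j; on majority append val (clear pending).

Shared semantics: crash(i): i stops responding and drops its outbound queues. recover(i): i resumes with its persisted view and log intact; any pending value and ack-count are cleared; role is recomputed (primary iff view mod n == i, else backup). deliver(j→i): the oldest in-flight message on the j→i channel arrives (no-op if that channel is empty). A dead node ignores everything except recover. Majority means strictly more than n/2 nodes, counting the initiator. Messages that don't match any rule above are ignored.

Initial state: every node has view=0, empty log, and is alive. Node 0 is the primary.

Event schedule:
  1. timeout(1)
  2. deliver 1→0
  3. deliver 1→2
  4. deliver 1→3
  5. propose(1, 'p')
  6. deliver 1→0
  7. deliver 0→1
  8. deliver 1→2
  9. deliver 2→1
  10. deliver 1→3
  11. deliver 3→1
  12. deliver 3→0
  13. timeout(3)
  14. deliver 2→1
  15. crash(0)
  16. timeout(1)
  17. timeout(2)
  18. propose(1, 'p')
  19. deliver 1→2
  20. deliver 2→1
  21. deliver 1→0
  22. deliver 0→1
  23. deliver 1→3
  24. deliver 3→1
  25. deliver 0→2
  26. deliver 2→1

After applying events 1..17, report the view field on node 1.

step 1 timeout(1): 1={prim,v=1,log=-}
step 2 deliver 1→0: 0={back,v=1,log=-}
step 3 deliver 1→2: 2={back,v=1,log=-}
step 4 deliver 1→3: 3={back,v=1,log=-}
step 5 propose(1,'p'): —
step 6 deliver 1→0: 0={back,v=1,log=p}
step 7 deliver 0→1: —
step 8 deliver 1→2: 2={back,v=1,log=p}
step 9 deliver 2→1: 1={prim,v=1,log=p}
step 10 deliver 1→3: 3={back,v=1,log=p}
step 11 deliver 3→1: —
step 12 deliver 3→0: —
step 13 timeout(3): 3={back,v=2,log=p}
step 14 deliver 2→1: —
step 15 crash(0): 0={✗back,v=1,log=p}
step 16 timeout(1): 1={back,v=2,log=p}
step 17 timeout(2): 2={prim,v=2,log=p}

2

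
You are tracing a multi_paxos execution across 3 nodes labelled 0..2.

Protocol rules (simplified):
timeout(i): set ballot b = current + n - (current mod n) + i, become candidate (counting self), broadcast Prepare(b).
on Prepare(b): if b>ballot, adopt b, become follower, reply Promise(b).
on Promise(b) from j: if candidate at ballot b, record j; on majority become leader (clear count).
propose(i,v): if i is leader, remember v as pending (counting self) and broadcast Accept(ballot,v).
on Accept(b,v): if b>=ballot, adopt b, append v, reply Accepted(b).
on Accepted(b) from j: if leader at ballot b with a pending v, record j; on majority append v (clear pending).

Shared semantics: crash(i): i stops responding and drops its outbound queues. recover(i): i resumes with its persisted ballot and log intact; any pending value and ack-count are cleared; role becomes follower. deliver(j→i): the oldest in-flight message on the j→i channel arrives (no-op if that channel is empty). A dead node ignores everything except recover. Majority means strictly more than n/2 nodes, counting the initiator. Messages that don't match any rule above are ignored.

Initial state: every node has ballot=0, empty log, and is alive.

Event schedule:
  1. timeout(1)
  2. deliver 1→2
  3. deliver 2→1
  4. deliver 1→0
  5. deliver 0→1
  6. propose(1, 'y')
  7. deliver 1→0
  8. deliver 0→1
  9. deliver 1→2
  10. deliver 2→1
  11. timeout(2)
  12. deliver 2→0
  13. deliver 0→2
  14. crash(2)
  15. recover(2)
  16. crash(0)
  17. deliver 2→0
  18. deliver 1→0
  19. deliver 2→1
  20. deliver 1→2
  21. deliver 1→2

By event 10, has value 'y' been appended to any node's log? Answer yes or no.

e1 timeout(1): 1[cand,b=4,-]
e2 deliver 1→2: 2[foll,b=4,-]
e3 deliver 2→1: 1[lead,b=4,-]
e4 deliver 1→0: 0[foll,b=4,-]
e5 deliver 0→1: ·
e6 propose(1,'y'): ·
e7 deliver 1→0: 0[foll,b=4,y]
e8 deliver 0→1: 1[lead,b=4,y]
e9 deliver 1→2: 2[foll,b=4,y]
e10 deliver 2→1: ·

yes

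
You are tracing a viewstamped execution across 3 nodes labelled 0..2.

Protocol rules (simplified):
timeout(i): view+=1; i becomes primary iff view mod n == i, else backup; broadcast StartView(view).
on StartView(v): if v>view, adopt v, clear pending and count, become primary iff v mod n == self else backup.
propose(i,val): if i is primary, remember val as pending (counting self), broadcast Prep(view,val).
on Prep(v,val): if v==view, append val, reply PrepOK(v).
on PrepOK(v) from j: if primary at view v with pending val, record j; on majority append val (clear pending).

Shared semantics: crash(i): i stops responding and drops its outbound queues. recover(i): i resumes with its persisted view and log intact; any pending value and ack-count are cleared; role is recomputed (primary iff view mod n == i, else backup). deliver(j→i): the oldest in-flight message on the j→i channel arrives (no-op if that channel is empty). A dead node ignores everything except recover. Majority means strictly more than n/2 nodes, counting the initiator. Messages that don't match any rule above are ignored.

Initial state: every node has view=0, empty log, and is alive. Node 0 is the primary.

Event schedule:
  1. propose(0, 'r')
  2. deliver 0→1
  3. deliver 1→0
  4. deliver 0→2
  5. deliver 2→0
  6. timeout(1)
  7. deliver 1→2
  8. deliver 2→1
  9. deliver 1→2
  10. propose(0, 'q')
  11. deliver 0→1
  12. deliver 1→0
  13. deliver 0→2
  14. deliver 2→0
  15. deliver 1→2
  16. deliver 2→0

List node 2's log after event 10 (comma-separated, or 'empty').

r

[1] propose(0,'r') → ∅
[2] deliver 0→1 → N1(back v0 [r])
[3] deliver 1→0 → N0(prim v0 [r])
[4] deliver 0→2 → N2(back v0 [r])
[5] deliver 2→0 → ∅
[6] timeout(1) → N1(prim v1 [r])
[7] deliver 1→2 → N2(back v1 [r])
[8] deliver 2→1 → ∅
[9] deliver 1→2 → ∅
[10] propose(0,'q') → ∅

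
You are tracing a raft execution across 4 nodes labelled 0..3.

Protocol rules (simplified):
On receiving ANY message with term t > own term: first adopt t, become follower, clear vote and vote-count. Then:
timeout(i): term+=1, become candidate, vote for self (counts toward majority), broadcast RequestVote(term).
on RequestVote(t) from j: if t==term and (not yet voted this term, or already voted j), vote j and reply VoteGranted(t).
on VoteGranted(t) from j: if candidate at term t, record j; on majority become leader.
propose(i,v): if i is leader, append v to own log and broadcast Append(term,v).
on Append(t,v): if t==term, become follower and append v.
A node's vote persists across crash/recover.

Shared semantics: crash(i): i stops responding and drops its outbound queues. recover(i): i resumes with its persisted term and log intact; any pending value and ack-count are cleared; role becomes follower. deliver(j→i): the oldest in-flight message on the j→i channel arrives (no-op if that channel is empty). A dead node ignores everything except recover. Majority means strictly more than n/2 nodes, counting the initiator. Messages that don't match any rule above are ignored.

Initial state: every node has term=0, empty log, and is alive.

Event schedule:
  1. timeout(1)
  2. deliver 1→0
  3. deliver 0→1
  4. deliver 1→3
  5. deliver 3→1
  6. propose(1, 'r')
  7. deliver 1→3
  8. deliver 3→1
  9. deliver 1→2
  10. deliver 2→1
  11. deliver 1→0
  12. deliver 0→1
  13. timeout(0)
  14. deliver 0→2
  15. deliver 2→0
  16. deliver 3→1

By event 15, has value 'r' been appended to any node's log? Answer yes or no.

yes

1. timeout(1):  <1:cand t1 ->
2. deliver 1→0:  <0:foll t1 ->
3. deliver 0→1:  nop
4. deliver 1→3:  <3:foll t1 ->
5. deliver 3→1:  <1:lead t1 ->
6. propose(1,'r'):  <1:lead t1 r>
7. deliver 1→3:  <3:foll t1 r>
8. deliver 3→1:  nop
9. deliver 1→2:  <2:foll t1 ->
10. deliver 2→1:  nop
11. deliver 1→0:  <0:foll t1 r>
12. deliver 0→1:  nop
13. timeout(0):  <0:cand t2 r>
14. deliver 0→2:  <2:foll t2 ->
15. deliver 2→0:  nop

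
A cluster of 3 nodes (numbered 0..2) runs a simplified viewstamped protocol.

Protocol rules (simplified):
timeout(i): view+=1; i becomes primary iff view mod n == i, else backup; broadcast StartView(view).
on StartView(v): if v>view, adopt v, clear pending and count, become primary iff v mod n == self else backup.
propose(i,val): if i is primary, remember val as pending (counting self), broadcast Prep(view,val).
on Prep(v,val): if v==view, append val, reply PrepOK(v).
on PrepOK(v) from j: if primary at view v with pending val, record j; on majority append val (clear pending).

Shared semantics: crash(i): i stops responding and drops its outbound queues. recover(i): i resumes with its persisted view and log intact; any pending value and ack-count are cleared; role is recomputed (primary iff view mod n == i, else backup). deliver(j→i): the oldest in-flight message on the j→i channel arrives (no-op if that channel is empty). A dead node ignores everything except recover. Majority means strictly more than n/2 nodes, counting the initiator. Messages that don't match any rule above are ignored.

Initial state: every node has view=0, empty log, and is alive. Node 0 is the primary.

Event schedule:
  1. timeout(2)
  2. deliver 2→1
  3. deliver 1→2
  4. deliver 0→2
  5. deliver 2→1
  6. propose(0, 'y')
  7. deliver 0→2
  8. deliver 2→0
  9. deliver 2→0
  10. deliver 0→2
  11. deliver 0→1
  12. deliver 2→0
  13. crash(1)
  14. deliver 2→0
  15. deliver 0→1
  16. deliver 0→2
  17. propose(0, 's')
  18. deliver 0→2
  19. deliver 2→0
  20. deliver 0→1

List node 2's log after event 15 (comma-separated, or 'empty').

empty

e1 timeout(2): 2[back,v=1,-]
e2 deliver 2→1: 1[prim,v=1,-]
e3 deliver 1→2: ·
e4 deliver 0→2: ·
e5 deliver 2→1: ·
e6 propose(0,'y'): ·
e7 deliver 0→2: ·
e8 deliver 2→0: 0[back,v=1,-]
e9 deliver 2→0: ·
e10 deliver 0→2: ·
e11 deliver 0→1: ·
e12 deliver 2→0: ·
e13 crash(1): 1[✗prim,v=1,-]
e14 deliver 2→0: ·
e15 deliver 0→1: ·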